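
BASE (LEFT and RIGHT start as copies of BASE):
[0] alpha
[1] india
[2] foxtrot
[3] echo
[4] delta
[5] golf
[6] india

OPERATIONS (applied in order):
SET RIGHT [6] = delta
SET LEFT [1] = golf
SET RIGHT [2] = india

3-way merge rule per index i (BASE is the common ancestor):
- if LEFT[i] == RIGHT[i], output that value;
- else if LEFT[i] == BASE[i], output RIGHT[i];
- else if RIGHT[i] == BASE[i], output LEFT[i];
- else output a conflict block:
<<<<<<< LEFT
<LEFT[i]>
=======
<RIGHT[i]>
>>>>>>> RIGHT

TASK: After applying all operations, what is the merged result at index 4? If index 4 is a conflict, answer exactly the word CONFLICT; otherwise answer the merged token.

Final LEFT:  [alpha, golf, foxtrot, echo, delta, golf, india]
Final RIGHT: [alpha, india, india, echo, delta, golf, delta]
i=0: L=alpha R=alpha -> agree -> alpha
i=1: L=golf, R=india=BASE -> take LEFT -> golf
i=2: L=foxtrot=BASE, R=india -> take RIGHT -> india
i=3: L=echo R=echo -> agree -> echo
i=4: L=delta R=delta -> agree -> delta
i=5: L=golf R=golf -> agree -> golf
i=6: L=india=BASE, R=delta -> take RIGHT -> delta
Index 4 -> delta

Answer: delta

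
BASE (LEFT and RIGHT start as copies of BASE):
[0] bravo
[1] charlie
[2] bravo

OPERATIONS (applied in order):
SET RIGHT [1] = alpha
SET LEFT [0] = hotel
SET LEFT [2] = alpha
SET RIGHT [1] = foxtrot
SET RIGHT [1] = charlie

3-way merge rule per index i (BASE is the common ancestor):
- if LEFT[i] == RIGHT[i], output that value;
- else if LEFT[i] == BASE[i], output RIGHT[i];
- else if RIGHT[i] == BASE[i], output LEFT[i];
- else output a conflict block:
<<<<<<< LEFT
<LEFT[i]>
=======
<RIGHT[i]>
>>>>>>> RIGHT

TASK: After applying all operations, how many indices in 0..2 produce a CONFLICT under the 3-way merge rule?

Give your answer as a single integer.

Final LEFT:  [hotel, charlie, alpha]
Final RIGHT: [bravo, charlie, bravo]
i=0: L=hotel, R=bravo=BASE -> take LEFT -> hotel
i=1: L=charlie R=charlie -> agree -> charlie
i=2: L=alpha, R=bravo=BASE -> take LEFT -> alpha
Conflict count: 0

Answer: 0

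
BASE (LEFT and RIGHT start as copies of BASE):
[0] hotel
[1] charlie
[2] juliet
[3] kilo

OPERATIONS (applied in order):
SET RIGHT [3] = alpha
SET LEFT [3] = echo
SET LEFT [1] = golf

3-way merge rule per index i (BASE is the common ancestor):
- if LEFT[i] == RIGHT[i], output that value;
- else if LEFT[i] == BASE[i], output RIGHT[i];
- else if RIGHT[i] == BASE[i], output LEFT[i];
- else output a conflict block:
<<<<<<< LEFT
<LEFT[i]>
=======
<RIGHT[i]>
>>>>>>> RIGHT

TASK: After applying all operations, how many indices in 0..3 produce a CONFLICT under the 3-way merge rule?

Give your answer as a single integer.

Answer: 1

Derivation:
Final LEFT:  [hotel, golf, juliet, echo]
Final RIGHT: [hotel, charlie, juliet, alpha]
i=0: L=hotel R=hotel -> agree -> hotel
i=1: L=golf, R=charlie=BASE -> take LEFT -> golf
i=2: L=juliet R=juliet -> agree -> juliet
i=3: BASE=kilo L=echo R=alpha all differ -> CONFLICT
Conflict count: 1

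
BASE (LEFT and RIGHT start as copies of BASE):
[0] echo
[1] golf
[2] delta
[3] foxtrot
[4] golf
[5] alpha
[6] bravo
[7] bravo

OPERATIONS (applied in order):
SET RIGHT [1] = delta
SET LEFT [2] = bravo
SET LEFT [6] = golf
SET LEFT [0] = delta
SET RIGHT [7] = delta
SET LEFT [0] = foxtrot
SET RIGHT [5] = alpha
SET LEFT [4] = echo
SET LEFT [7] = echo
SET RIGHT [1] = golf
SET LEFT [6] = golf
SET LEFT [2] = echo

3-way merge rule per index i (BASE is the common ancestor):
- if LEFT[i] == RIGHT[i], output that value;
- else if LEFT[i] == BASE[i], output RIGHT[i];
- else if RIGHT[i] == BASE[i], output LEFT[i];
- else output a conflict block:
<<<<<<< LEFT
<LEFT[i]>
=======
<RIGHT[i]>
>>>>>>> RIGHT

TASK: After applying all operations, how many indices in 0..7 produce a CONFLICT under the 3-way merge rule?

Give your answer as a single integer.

Final LEFT:  [foxtrot, golf, echo, foxtrot, echo, alpha, golf, echo]
Final RIGHT: [echo, golf, delta, foxtrot, golf, alpha, bravo, delta]
i=0: L=foxtrot, R=echo=BASE -> take LEFT -> foxtrot
i=1: L=golf R=golf -> agree -> golf
i=2: L=echo, R=delta=BASE -> take LEFT -> echo
i=3: L=foxtrot R=foxtrot -> agree -> foxtrot
i=4: L=echo, R=golf=BASE -> take LEFT -> echo
i=5: L=alpha R=alpha -> agree -> alpha
i=6: L=golf, R=bravo=BASE -> take LEFT -> golf
i=7: BASE=bravo L=echo R=delta all differ -> CONFLICT
Conflict count: 1

Answer: 1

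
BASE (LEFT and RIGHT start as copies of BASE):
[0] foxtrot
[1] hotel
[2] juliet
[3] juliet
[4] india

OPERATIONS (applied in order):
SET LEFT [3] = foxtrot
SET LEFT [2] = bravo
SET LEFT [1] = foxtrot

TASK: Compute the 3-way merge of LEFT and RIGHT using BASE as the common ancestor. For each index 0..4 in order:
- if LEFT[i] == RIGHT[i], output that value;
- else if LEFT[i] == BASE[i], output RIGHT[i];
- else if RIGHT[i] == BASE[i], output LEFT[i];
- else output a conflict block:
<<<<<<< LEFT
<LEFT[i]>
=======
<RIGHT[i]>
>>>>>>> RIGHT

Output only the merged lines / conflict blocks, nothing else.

Answer: foxtrot
foxtrot
bravo
foxtrot
india

Derivation:
Final LEFT:  [foxtrot, foxtrot, bravo, foxtrot, india]
Final RIGHT: [foxtrot, hotel, juliet, juliet, india]
i=0: L=foxtrot R=foxtrot -> agree -> foxtrot
i=1: L=foxtrot, R=hotel=BASE -> take LEFT -> foxtrot
i=2: L=bravo, R=juliet=BASE -> take LEFT -> bravo
i=3: L=foxtrot, R=juliet=BASE -> take LEFT -> foxtrot
i=4: L=india R=india -> agree -> india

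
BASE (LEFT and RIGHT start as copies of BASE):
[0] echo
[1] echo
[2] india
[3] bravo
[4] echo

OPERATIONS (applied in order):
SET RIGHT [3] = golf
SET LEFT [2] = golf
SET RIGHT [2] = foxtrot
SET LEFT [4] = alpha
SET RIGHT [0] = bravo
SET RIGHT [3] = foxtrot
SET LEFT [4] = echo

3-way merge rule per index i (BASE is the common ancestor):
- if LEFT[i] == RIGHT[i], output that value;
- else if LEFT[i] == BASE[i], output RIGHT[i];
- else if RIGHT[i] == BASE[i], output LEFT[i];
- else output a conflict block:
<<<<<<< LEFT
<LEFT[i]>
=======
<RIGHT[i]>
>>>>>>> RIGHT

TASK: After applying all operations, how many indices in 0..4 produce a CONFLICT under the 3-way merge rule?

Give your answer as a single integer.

Answer: 1

Derivation:
Final LEFT:  [echo, echo, golf, bravo, echo]
Final RIGHT: [bravo, echo, foxtrot, foxtrot, echo]
i=0: L=echo=BASE, R=bravo -> take RIGHT -> bravo
i=1: L=echo R=echo -> agree -> echo
i=2: BASE=india L=golf R=foxtrot all differ -> CONFLICT
i=3: L=bravo=BASE, R=foxtrot -> take RIGHT -> foxtrot
i=4: L=echo R=echo -> agree -> echo
Conflict count: 1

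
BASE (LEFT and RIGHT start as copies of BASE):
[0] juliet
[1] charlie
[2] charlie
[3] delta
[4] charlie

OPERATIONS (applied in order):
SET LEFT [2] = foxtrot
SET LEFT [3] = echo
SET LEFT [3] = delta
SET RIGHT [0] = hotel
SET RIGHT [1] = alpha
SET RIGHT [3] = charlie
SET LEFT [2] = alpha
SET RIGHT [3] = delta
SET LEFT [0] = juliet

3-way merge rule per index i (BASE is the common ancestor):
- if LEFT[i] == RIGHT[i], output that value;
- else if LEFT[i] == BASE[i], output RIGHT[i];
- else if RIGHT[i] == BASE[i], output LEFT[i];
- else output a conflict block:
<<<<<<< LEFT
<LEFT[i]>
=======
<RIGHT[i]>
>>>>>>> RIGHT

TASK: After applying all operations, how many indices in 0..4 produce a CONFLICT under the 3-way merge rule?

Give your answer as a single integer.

Answer: 0

Derivation:
Final LEFT:  [juliet, charlie, alpha, delta, charlie]
Final RIGHT: [hotel, alpha, charlie, delta, charlie]
i=0: L=juliet=BASE, R=hotel -> take RIGHT -> hotel
i=1: L=charlie=BASE, R=alpha -> take RIGHT -> alpha
i=2: L=alpha, R=charlie=BASE -> take LEFT -> alpha
i=3: L=delta R=delta -> agree -> delta
i=4: L=charlie R=charlie -> agree -> charlie
Conflict count: 0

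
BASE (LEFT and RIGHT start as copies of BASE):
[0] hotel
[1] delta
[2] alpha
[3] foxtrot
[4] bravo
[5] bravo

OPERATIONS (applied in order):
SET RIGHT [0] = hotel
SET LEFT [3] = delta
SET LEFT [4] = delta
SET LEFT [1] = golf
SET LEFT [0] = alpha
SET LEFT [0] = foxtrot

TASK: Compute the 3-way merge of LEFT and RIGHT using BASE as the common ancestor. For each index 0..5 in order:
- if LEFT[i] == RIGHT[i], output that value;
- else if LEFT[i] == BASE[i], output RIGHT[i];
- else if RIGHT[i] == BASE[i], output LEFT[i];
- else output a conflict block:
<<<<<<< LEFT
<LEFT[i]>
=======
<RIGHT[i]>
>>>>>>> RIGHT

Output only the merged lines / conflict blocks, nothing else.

Final LEFT:  [foxtrot, golf, alpha, delta, delta, bravo]
Final RIGHT: [hotel, delta, alpha, foxtrot, bravo, bravo]
i=0: L=foxtrot, R=hotel=BASE -> take LEFT -> foxtrot
i=1: L=golf, R=delta=BASE -> take LEFT -> golf
i=2: L=alpha R=alpha -> agree -> alpha
i=3: L=delta, R=foxtrot=BASE -> take LEFT -> delta
i=4: L=delta, R=bravo=BASE -> take LEFT -> delta
i=5: L=bravo R=bravo -> agree -> bravo

Answer: foxtrot
golf
alpha
delta
delta
bravo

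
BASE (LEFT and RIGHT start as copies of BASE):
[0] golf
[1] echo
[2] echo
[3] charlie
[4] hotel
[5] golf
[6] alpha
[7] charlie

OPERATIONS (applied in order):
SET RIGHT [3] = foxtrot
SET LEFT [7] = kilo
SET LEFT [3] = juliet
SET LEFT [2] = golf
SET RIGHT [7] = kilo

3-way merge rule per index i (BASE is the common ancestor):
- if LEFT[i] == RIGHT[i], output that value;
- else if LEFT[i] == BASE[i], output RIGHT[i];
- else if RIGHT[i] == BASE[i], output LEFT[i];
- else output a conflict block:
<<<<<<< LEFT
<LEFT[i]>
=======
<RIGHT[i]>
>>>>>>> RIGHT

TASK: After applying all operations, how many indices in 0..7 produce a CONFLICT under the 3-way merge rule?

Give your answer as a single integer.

Final LEFT:  [golf, echo, golf, juliet, hotel, golf, alpha, kilo]
Final RIGHT: [golf, echo, echo, foxtrot, hotel, golf, alpha, kilo]
i=0: L=golf R=golf -> agree -> golf
i=1: L=echo R=echo -> agree -> echo
i=2: L=golf, R=echo=BASE -> take LEFT -> golf
i=3: BASE=charlie L=juliet R=foxtrot all differ -> CONFLICT
i=4: L=hotel R=hotel -> agree -> hotel
i=5: L=golf R=golf -> agree -> golf
i=6: L=alpha R=alpha -> agree -> alpha
i=7: L=kilo R=kilo -> agree -> kilo
Conflict count: 1

Answer: 1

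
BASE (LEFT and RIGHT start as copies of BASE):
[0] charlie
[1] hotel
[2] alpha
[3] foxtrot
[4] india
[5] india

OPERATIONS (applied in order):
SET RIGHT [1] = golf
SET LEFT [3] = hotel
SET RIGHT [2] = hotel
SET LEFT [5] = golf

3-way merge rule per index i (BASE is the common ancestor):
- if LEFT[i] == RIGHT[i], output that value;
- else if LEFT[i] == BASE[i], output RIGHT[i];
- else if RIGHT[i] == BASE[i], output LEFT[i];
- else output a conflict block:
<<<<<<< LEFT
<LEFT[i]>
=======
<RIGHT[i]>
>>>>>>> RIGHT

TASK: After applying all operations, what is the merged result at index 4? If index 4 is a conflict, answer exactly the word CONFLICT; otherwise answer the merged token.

Final LEFT:  [charlie, hotel, alpha, hotel, india, golf]
Final RIGHT: [charlie, golf, hotel, foxtrot, india, india]
i=0: L=charlie R=charlie -> agree -> charlie
i=1: L=hotel=BASE, R=golf -> take RIGHT -> golf
i=2: L=alpha=BASE, R=hotel -> take RIGHT -> hotel
i=3: L=hotel, R=foxtrot=BASE -> take LEFT -> hotel
i=4: L=india R=india -> agree -> india
i=5: L=golf, R=india=BASE -> take LEFT -> golf
Index 4 -> india

Answer: india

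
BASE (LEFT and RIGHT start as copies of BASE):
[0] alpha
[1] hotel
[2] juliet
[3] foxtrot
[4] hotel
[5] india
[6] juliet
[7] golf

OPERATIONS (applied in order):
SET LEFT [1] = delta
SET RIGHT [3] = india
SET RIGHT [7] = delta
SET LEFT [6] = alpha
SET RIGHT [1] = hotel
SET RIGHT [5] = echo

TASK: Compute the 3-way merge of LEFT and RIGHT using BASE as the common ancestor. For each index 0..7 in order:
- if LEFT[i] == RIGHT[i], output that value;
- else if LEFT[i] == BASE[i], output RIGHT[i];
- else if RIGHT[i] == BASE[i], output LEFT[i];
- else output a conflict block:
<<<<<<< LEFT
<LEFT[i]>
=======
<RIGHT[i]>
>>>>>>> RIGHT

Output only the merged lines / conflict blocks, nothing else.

Answer: alpha
delta
juliet
india
hotel
echo
alpha
delta

Derivation:
Final LEFT:  [alpha, delta, juliet, foxtrot, hotel, india, alpha, golf]
Final RIGHT: [alpha, hotel, juliet, india, hotel, echo, juliet, delta]
i=0: L=alpha R=alpha -> agree -> alpha
i=1: L=delta, R=hotel=BASE -> take LEFT -> delta
i=2: L=juliet R=juliet -> agree -> juliet
i=3: L=foxtrot=BASE, R=india -> take RIGHT -> india
i=4: L=hotel R=hotel -> agree -> hotel
i=5: L=india=BASE, R=echo -> take RIGHT -> echo
i=6: L=alpha, R=juliet=BASE -> take LEFT -> alpha
i=7: L=golf=BASE, R=delta -> take RIGHT -> delta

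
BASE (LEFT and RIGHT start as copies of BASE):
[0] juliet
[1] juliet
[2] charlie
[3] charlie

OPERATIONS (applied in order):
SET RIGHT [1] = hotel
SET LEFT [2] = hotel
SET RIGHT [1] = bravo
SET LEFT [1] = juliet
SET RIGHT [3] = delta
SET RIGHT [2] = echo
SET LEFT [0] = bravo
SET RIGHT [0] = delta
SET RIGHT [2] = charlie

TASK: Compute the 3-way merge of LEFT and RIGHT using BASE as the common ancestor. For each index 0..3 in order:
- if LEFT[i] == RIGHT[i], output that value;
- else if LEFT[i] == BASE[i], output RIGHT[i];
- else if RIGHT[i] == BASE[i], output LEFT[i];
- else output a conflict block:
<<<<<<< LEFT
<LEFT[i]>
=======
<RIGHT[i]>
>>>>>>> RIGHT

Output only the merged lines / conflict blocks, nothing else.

Final LEFT:  [bravo, juliet, hotel, charlie]
Final RIGHT: [delta, bravo, charlie, delta]
i=0: BASE=juliet L=bravo R=delta all differ -> CONFLICT
i=1: L=juliet=BASE, R=bravo -> take RIGHT -> bravo
i=2: L=hotel, R=charlie=BASE -> take LEFT -> hotel
i=3: L=charlie=BASE, R=delta -> take RIGHT -> delta

Answer: <<<<<<< LEFT
bravo
=======
delta
>>>>>>> RIGHT
bravo
hotel
delta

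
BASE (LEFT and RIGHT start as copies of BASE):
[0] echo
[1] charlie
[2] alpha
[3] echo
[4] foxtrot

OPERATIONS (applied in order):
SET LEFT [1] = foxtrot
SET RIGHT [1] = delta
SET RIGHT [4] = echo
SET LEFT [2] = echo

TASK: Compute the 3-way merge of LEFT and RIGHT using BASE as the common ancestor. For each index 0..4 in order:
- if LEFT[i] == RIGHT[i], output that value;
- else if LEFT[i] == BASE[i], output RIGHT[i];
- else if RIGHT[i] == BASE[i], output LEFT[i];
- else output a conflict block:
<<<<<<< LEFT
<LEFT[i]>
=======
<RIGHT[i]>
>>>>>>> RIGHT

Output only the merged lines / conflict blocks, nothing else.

Final LEFT:  [echo, foxtrot, echo, echo, foxtrot]
Final RIGHT: [echo, delta, alpha, echo, echo]
i=0: L=echo R=echo -> agree -> echo
i=1: BASE=charlie L=foxtrot R=delta all differ -> CONFLICT
i=2: L=echo, R=alpha=BASE -> take LEFT -> echo
i=3: L=echo R=echo -> agree -> echo
i=4: L=foxtrot=BASE, R=echo -> take RIGHT -> echo

Answer: echo
<<<<<<< LEFT
foxtrot
=======
delta
>>>>>>> RIGHT
echo
echo
echo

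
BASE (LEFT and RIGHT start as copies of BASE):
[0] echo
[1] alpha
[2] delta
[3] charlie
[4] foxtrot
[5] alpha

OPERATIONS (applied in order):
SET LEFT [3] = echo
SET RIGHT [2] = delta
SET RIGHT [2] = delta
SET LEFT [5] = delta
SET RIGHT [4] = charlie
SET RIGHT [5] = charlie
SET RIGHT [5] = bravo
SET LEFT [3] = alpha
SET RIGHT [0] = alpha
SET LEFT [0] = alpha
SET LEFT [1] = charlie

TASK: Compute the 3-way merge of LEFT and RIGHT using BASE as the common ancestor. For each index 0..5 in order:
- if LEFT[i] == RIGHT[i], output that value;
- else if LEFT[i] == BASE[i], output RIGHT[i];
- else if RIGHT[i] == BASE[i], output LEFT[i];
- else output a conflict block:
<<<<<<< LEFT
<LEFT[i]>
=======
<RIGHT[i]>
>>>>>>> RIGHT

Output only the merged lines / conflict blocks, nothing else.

Answer: alpha
charlie
delta
alpha
charlie
<<<<<<< LEFT
delta
=======
bravo
>>>>>>> RIGHT

Derivation:
Final LEFT:  [alpha, charlie, delta, alpha, foxtrot, delta]
Final RIGHT: [alpha, alpha, delta, charlie, charlie, bravo]
i=0: L=alpha R=alpha -> agree -> alpha
i=1: L=charlie, R=alpha=BASE -> take LEFT -> charlie
i=2: L=delta R=delta -> agree -> delta
i=3: L=alpha, R=charlie=BASE -> take LEFT -> alpha
i=4: L=foxtrot=BASE, R=charlie -> take RIGHT -> charlie
i=5: BASE=alpha L=delta R=bravo all differ -> CONFLICT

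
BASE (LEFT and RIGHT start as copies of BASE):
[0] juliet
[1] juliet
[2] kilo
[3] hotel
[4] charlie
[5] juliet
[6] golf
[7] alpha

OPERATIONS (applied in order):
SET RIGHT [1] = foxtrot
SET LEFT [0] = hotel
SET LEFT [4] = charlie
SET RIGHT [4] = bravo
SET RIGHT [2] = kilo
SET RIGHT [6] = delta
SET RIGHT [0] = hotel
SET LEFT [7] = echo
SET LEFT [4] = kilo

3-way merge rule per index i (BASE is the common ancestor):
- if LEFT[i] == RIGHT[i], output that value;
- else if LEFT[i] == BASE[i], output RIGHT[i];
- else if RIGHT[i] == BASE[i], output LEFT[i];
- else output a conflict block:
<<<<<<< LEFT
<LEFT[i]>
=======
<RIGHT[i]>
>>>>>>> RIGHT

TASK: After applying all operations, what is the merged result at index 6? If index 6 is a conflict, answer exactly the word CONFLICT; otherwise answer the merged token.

Final LEFT:  [hotel, juliet, kilo, hotel, kilo, juliet, golf, echo]
Final RIGHT: [hotel, foxtrot, kilo, hotel, bravo, juliet, delta, alpha]
i=0: L=hotel R=hotel -> agree -> hotel
i=1: L=juliet=BASE, R=foxtrot -> take RIGHT -> foxtrot
i=2: L=kilo R=kilo -> agree -> kilo
i=3: L=hotel R=hotel -> agree -> hotel
i=4: BASE=charlie L=kilo R=bravo all differ -> CONFLICT
i=5: L=juliet R=juliet -> agree -> juliet
i=6: L=golf=BASE, R=delta -> take RIGHT -> delta
i=7: L=echo, R=alpha=BASE -> take LEFT -> echo
Index 6 -> delta

Answer: delta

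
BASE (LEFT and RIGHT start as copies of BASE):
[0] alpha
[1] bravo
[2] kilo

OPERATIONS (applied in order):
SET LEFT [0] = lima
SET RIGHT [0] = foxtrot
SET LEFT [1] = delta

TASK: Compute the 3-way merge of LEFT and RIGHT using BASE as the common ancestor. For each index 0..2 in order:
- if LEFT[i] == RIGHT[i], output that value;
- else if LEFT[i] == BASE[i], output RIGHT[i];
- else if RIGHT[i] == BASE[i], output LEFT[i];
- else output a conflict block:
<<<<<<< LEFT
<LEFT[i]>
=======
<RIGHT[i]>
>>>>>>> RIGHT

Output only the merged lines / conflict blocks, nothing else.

Answer: <<<<<<< LEFT
lima
=======
foxtrot
>>>>>>> RIGHT
delta
kilo

Derivation:
Final LEFT:  [lima, delta, kilo]
Final RIGHT: [foxtrot, bravo, kilo]
i=0: BASE=alpha L=lima R=foxtrot all differ -> CONFLICT
i=1: L=delta, R=bravo=BASE -> take LEFT -> delta
i=2: L=kilo R=kilo -> agree -> kilo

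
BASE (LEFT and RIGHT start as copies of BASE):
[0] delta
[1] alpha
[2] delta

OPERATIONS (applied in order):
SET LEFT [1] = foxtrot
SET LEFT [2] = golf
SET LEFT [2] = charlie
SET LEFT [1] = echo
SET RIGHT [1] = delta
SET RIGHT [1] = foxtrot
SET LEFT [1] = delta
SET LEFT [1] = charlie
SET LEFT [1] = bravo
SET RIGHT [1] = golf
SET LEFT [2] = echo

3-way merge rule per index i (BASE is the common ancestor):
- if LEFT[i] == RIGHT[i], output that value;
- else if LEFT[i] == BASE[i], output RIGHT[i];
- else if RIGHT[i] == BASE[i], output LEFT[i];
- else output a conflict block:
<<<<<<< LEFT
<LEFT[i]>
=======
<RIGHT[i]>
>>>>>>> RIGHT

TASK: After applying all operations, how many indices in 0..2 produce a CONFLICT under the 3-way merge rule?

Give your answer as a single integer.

Answer: 1

Derivation:
Final LEFT:  [delta, bravo, echo]
Final RIGHT: [delta, golf, delta]
i=0: L=delta R=delta -> agree -> delta
i=1: BASE=alpha L=bravo R=golf all differ -> CONFLICT
i=2: L=echo, R=delta=BASE -> take LEFT -> echo
Conflict count: 1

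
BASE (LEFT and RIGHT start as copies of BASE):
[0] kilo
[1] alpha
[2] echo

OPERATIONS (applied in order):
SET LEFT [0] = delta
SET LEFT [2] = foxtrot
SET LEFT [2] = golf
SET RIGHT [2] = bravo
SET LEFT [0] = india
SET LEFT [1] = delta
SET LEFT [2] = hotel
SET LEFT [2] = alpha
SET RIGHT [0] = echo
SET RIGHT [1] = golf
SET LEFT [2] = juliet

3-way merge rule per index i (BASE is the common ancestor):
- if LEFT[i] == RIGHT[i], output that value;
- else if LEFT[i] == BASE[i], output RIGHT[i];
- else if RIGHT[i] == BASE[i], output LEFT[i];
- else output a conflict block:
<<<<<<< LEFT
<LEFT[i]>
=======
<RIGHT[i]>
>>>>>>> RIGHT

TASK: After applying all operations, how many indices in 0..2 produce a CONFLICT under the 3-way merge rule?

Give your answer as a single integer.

Answer: 3

Derivation:
Final LEFT:  [india, delta, juliet]
Final RIGHT: [echo, golf, bravo]
i=0: BASE=kilo L=india R=echo all differ -> CONFLICT
i=1: BASE=alpha L=delta R=golf all differ -> CONFLICT
i=2: BASE=echo L=juliet R=bravo all differ -> CONFLICT
Conflict count: 3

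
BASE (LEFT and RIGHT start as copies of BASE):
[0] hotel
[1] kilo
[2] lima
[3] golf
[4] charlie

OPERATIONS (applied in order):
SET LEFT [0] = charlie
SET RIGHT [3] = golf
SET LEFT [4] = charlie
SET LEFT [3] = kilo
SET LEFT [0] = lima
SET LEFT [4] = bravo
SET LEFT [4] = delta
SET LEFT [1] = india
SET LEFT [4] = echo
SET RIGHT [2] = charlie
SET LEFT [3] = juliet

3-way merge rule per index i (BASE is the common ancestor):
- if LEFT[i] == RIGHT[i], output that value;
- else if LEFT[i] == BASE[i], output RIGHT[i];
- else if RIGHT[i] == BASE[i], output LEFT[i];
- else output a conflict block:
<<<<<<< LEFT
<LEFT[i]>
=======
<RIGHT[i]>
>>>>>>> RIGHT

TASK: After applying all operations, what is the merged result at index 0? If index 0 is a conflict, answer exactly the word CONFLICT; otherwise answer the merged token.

Final LEFT:  [lima, india, lima, juliet, echo]
Final RIGHT: [hotel, kilo, charlie, golf, charlie]
i=0: L=lima, R=hotel=BASE -> take LEFT -> lima
i=1: L=india, R=kilo=BASE -> take LEFT -> india
i=2: L=lima=BASE, R=charlie -> take RIGHT -> charlie
i=3: L=juliet, R=golf=BASE -> take LEFT -> juliet
i=4: L=echo, R=charlie=BASE -> take LEFT -> echo
Index 0 -> lima

Answer: lima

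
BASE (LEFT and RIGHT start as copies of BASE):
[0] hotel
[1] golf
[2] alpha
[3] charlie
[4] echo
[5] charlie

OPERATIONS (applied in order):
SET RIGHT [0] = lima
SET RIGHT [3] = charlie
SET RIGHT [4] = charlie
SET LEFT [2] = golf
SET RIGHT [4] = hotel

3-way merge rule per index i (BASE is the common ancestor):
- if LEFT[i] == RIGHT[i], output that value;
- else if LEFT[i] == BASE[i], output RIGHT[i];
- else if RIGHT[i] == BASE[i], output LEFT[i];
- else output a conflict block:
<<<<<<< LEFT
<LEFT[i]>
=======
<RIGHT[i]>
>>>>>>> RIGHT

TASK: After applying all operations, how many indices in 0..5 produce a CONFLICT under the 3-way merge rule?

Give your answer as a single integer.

Answer: 0

Derivation:
Final LEFT:  [hotel, golf, golf, charlie, echo, charlie]
Final RIGHT: [lima, golf, alpha, charlie, hotel, charlie]
i=0: L=hotel=BASE, R=lima -> take RIGHT -> lima
i=1: L=golf R=golf -> agree -> golf
i=2: L=golf, R=alpha=BASE -> take LEFT -> golf
i=3: L=charlie R=charlie -> agree -> charlie
i=4: L=echo=BASE, R=hotel -> take RIGHT -> hotel
i=5: L=charlie R=charlie -> agree -> charlie
Conflict count: 0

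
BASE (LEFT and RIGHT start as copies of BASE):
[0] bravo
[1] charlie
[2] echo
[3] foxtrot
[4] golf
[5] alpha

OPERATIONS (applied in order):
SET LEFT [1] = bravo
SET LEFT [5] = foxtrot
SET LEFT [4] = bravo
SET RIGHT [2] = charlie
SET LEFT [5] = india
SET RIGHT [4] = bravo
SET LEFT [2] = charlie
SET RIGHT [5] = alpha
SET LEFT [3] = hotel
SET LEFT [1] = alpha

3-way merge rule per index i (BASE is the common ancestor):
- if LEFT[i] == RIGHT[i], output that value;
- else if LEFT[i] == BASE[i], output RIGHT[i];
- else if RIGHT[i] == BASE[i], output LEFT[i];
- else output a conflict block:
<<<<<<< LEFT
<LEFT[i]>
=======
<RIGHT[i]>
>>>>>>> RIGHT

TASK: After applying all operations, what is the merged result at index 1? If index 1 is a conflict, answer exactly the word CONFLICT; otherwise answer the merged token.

Answer: alpha

Derivation:
Final LEFT:  [bravo, alpha, charlie, hotel, bravo, india]
Final RIGHT: [bravo, charlie, charlie, foxtrot, bravo, alpha]
i=0: L=bravo R=bravo -> agree -> bravo
i=1: L=alpha, R=charlie=BASE -> take LEFT -> alpha
i=2: L=charlie R=charlie -> agree -> charlie
i=3: L=hotel, R=foxtrot=BASE -> take LEFT -> hotel
i=4: L=bravo R=bravo -> agree -> bravo
i=5: L=india, R=alpha=BASE -> take LEFT -> india
Index 1 -> alpha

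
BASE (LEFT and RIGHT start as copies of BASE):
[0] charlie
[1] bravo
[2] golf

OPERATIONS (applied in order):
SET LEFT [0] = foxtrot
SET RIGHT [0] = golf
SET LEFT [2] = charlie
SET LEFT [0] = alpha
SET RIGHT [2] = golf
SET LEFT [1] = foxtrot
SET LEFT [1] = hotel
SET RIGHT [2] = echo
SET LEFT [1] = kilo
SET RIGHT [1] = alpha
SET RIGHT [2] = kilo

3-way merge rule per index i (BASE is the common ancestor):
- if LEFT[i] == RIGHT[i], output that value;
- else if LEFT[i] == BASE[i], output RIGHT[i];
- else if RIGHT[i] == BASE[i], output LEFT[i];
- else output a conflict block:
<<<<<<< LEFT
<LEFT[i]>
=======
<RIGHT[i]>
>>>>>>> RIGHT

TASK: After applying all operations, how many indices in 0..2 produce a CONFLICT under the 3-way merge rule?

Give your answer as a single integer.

Final LEFT:  [alpha, kilo, charlie]
Final RIGHT: [golf, alpha, kilo]
i=0: BASE=charlie L=alpha R=golf all differ -> CONFLICT
i=1: BASE=bravo L=kilo R=alpha all differ -> CONFLICT
i=2: BASE=golf L=charlie R=kilo all differ -> CONFLICT
Conflict count: 3

Answer: 3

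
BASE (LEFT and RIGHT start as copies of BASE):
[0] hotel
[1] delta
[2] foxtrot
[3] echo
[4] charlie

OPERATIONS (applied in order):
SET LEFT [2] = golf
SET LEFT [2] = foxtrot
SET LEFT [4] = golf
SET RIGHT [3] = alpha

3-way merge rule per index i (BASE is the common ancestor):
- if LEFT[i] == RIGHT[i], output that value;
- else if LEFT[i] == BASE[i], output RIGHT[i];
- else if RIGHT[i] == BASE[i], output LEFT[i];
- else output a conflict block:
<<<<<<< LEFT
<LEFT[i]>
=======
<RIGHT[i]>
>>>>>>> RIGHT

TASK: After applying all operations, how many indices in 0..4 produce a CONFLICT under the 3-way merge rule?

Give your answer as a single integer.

Answer: 0

Derivation:
Final LEFT:  [hotel, delta, foxtrot, echo, golf]
Final RIGHT: [hotel, delta, foxtrot, alpha, charlie]
i=0: L=hotel R=hotel -> agree -> hotel
i=1: L=delta R=delta -> agree -> delta
i=2: L=foxtrot R=foxtrot -> agree -> foxtrot
i=3: L=echo=BASE, R=alpha -> take RIGHT -> alpha
i=4: L=golf, R=charlie=BASE -> take LEFT -> golf
Conflict count: 0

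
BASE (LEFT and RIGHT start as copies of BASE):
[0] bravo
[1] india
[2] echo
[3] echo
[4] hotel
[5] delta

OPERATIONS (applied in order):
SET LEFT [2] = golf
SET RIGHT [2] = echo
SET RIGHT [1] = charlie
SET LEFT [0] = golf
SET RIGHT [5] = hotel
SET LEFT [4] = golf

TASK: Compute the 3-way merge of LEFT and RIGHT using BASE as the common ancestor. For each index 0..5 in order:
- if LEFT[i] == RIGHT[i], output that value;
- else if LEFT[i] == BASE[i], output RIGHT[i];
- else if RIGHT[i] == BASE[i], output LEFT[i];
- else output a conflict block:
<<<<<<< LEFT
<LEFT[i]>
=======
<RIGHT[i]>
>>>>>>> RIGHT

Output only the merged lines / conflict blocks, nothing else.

Answer: golf
charlie
golf
echo
golf
hotel

Derivation:
Final LEFT:  [golf, india, golf, echo, golf, delta]
Final RIGHT: [bravo, charlie, echo, echo, hotel, hotel]
i=0: L=golf, R=bravo=BASE -> take LEFT -> golf
i=1: L=india=BASE, R=charlie -> take RIGHT -> charlie
i=2: L=golf, R=echo=BASE -> take LEFT -> golf
i=3: L=echo R=echo -> agree -> echo
i=4: L=golf, R=hotel=BASE -> take LEFT -> golf
i=5: L=delta=BASE, R=hotel -> take RIGHT -> hotel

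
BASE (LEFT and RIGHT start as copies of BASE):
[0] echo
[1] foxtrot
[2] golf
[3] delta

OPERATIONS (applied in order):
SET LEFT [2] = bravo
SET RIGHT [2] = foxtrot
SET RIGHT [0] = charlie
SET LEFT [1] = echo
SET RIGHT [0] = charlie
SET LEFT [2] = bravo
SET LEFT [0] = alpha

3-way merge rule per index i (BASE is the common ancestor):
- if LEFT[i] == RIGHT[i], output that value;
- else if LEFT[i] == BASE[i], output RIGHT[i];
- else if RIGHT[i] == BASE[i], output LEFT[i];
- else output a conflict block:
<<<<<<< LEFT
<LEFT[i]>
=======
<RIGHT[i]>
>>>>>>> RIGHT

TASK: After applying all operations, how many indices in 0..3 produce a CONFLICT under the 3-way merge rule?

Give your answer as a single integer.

Final LEFT:  [alpha, echo, bravo, delta]
Final RIGHT: [charlie, foxtrot, foxtrot, delta]
i=0: BASE=echo L=alpha R=charlie all differ -> CONFLICT
i=1: L=echo, R=foxtrot=BASE -> take LEFT -> echo
i=2: BASE=golf L=bravo R=foxtrot all differ -> CONFLICT
i=3: L=delta R=delta -> agree -> delta
Conflict count: 2

Answer: 2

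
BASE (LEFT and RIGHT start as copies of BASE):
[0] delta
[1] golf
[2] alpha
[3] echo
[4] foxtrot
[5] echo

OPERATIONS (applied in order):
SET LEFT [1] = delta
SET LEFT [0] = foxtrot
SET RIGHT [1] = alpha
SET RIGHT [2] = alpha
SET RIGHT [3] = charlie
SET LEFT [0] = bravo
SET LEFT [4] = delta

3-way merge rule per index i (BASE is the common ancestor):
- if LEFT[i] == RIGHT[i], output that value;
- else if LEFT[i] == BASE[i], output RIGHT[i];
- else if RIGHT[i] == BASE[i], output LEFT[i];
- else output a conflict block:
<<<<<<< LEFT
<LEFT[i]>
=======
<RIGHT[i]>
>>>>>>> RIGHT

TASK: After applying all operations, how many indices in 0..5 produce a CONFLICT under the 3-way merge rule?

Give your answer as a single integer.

Answer: 1

Derivation:
Final LEFT:  [bravo, delta, alpha, echo, delta, echo]
Final RIGHT: [delta, alpha, alpha, charlie, foxtrot, echo]
i=0: L=bravo, R=delta=BASE -> take LEFT -> bravo
i=1: BASE=golf L=delta R=alpha all differ -> CONFLICT
i=2: L=alpha R=alpha -> agree -> alpha
i=3: L=echo=BASE, R=charlie -> take RIGHT -> charlie
i=4: L=delta, R=foxtrot=BASE -> take LEFT -> delta
i=5: L=echo R=echo -> agree -> echo
Conflict count: 1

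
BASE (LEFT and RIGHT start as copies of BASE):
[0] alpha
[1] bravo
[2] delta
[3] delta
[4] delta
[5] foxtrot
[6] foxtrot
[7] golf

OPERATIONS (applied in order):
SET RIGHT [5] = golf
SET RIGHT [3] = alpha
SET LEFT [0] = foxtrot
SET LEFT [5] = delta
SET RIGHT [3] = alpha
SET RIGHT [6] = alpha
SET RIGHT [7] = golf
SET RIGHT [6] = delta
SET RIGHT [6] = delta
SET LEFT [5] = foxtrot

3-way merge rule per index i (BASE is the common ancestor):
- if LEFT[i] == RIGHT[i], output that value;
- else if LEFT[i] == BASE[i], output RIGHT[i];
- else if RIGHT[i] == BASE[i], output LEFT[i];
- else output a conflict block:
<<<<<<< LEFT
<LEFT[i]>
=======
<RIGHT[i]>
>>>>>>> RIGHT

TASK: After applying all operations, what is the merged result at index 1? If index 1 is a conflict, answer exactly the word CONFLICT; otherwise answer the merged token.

Final LEFT:  [foxtrot, bravo, delta, delta, delta, foxtrot, foxtrot, golf]
Final RIGHT: [alpha, bravo, delta, alpha, delta, golf, delta, golf]
i=0: L=foxtrot, R=alpha=BASE -> take LEFT -> foxtrot
i=1: L=bravo R=bravo -> agree -> bravo
i=2: L=delta R=delta -> agree -> delta
i=3: L=delta=BASE, R=alpha -> take RIGHT -> alpha
i=4: L=delta R=delta -> agree -> delta
i=5: L=foxtrot=BASE, R=golf -> take RIGHT -> golf
i=6: L=foxtrot=BASE, R=delta -> take RIGHT -> delta
i=7: L=golf R=golf -> agree -> golf
Index 1 -> bravo

Answer: bravo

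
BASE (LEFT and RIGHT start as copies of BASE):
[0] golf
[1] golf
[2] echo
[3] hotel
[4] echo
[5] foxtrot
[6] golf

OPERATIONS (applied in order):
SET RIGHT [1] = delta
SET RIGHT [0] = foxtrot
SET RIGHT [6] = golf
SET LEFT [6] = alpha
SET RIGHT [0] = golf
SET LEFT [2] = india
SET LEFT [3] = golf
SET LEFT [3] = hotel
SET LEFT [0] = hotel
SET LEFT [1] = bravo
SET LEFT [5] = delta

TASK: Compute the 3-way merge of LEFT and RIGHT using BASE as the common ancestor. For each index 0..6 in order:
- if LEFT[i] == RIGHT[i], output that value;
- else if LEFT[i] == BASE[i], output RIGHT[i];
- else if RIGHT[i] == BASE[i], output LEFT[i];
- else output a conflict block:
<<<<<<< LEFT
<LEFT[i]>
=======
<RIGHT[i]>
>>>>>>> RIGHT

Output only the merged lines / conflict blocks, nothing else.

Final LEFT:  [hotel, bravo, india, hotel, echo, delta, alpha]
Final RIGHT: [golf, delta, echo, hotel, echo, foxtrot, golf]
i=0: L=hotel, R=golf=BASE -> take LEFT -> hotel
i=1: BASE=golf L=bravo R=delta all differ -> CONFLICT
i=2: L=india, R=echo=BASE -> take LEFT -> india
i=3: L=hotel R=hotel -> agree -> hotel
i=4: L=echo R=echo -> agree -> echo
i=5: L=delta, R=foxtrot=BASE -> take LEFT -> delta
i=6: L=alpha, R=golf=BASE -> take LEFT -> alpha

Answer: hotel
<<<<<<< LEFT
bravo
=======
delta
>>>>>>> RIGHT
india
hotel
echo
delta
alpha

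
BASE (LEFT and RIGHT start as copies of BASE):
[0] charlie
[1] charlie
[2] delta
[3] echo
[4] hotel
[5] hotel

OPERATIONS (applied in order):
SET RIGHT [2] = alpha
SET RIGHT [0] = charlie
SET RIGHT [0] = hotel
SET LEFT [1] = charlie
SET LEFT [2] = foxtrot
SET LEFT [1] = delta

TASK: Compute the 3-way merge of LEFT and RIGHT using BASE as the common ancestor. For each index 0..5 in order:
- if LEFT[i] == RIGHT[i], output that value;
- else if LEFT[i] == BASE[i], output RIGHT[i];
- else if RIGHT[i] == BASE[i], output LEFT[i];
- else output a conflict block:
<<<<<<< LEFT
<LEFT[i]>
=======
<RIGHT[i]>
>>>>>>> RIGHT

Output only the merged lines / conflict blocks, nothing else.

Answer: hotel
delta
<<<<<<< LEFT
foxtrot
=======
alpha
>>>>>>> RIGHT
echo
hotel
hotel

Derivation:
Final LEFT:  [charlie, delta, foxtrot, echo, hotel, hotel]
Final RIGHT: [hotel, charlie, alpha, echo, hotel, hotel]
i=0: L=charlie=BASE, R=hotel -> take RIGHT -> hotel
i=1: L=delta, R=charlie=BASE -> take LEFT -> delta
i=2: BASE=delta L=foxtrot R=alpha all differ -> CONFLICT
i=3: L=echo R=echo -> agree -> echo
i=4: L=hotel R=hotel -> agree -> hotel
i=5: L=hotel R=hotel -> agree -> hotel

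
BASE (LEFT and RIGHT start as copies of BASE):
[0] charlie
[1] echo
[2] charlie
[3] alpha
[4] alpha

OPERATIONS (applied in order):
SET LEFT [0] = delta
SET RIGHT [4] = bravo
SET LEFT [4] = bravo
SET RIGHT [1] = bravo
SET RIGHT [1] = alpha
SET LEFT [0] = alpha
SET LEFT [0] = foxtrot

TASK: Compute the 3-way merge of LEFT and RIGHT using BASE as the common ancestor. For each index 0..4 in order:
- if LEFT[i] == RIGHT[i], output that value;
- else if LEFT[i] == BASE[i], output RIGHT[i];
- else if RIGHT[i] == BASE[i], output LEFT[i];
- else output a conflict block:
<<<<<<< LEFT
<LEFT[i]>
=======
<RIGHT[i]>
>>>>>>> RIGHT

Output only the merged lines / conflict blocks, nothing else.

Final LEFT:  [foxtrot, echo, charlie, alpha, bravo]
Final RIGHT: [charlie, alpha, charlie, alpha, bravo]
i=0: L=foxtrot, R=charlie=BASE -> take LEFT -> foxtrot
i=1: L=echo=BASE, R=alpha -> take RIGHT -> alpha
i=2: L=charlie R=charlie -> agree -> charlie
i=3: L=alpha R=alpha -> agree -> alpha
i=4: L=bravo R=bravo -> agree -> bravo

Answer: foxtrot
alpha
charlie
alpha
bravo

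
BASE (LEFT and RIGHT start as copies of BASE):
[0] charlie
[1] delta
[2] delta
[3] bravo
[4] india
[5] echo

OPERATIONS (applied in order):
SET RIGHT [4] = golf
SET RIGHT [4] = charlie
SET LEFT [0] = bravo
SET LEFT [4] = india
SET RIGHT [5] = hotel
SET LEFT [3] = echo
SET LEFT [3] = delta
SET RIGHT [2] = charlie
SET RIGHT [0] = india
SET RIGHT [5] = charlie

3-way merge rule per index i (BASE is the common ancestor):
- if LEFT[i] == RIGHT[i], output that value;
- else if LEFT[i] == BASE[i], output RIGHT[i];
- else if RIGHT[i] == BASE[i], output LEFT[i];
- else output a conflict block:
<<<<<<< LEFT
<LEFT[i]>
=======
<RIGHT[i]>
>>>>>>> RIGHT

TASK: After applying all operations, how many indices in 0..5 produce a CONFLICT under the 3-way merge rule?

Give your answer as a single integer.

Final LEFT:  [bravo, delta, delta, delta, india, echo]
Final RIGHT: [india, delta, charlie, bravo, charlie, charlie]
i=0: BASE=charlie L=bravo R=india all differ -> CONFLICT
i=1: L=delta R=delta -> agree -> delta
i=2: L=delta=BASE, R=charlie -> take RIGHT -> charlie
i=3: L=delta, R=bravo=BASE -> take LEFT -> delta
i=4: L=india=BASE, R=charlie -> take RIGHT -> charlie
i=5: L=echo=BASE, R=charlie -> take RIGHT -> charlie
Conflict count: 1

Answer: 1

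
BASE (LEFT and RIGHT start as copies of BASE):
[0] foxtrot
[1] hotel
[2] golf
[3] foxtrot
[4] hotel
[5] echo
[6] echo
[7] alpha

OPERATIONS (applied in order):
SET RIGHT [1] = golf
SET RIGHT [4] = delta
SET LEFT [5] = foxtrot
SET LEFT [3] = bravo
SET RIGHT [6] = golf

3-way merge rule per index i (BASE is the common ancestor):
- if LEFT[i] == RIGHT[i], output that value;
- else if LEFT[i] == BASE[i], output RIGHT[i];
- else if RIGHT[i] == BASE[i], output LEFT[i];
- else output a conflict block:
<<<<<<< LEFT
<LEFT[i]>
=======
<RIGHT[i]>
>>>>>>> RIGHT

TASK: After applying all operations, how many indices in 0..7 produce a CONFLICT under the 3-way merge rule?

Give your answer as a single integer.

Answer: 0

Derivation:
Final LEFT:  [foxtrot, hotel, golf, bravo, hotel, foxtrot, echo, alpha]
Final RIGHT: [foxtrot, golf, golf, foxtrot, delta, echo, golf, alpha]
i=0: L=foxtrot R=foxtrot -> agree -> foxtrot
i=1: L=hotel=BASE, R=golf -> take RIGHT -> golf
i=2: L=golf R=golf -> agree -> golf
i=3: L=bravo, R=foxtrot=BASE -> take LEFT -> bravo
i=4: L=hotel=BASE, R=delta -> take RIGHT -> delta
i=5: L=foxtrot, R=echo=BASE -> take LEFT -> foxtrot
i=6: L=echo=BASE, R=golf -> take RIGHT -> golf
i=7: L=alpha R=alpha -> agree -> alpha
Conflict count: 0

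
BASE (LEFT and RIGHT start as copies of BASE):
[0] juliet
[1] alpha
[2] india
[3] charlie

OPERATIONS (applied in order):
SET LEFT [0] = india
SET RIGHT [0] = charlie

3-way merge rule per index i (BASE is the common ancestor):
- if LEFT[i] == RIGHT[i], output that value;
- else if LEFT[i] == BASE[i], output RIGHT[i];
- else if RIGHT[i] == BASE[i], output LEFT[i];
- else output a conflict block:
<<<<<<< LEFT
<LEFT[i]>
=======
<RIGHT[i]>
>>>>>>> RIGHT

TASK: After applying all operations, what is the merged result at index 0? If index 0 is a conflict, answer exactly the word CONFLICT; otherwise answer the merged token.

Final LEFT:  [india, alpha, india, charlie]
Final RIGHT: [charlie, alpha, india, charlie]
i=0: BASE=juliet L=india R=charlie all differ -> CONFLICT
i=1: L=alpha R=alpha -> agree -> alpha
i=2: L=india R=india -> agree -> india
i=3: L=charlie R=charlie -> agree -> charlie
Index 0 -> CONFLICT

Answer: CONFLICT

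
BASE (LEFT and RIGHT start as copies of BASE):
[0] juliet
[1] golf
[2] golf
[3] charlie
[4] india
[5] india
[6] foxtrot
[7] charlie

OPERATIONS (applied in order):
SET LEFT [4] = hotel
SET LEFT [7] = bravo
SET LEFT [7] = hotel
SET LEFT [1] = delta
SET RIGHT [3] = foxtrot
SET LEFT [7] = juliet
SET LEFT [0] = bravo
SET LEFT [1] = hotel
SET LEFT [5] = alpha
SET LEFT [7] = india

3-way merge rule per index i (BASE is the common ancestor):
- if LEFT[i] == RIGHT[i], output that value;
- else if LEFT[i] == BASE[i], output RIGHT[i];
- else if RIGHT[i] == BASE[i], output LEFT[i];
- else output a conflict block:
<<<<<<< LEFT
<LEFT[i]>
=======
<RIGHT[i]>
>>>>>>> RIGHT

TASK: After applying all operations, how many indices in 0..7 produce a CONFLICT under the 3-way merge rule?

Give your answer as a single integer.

Final LEFT:  [bravo, hotel, golf, charlie, hotel, alpha, foxtrot, india]
Final RIGHT: [juliet, golf, golf, foxtrot, india, india, foxtrot, charlie]
i=0: L=bravo, R=juliet=BASE -> take LEFT -> bravo
i=1: L=hotel, R=golf=BASE -> take LEFT -> hotel
i=2: L=golf R=golf -> agree -> golf
i=3: L=charlie=BASE, R=foxtrot -> take RIGHT -> foxtrot
i=4: L=hotel, R=india=BASE -> take LEFT -> hotel
i=5: L=alpha, R=india=BASE -> take LEFT -> alpha
i=6: L=foxtrot R=foxtrot -> agree -> foxtrot
i=7: L=india, R=charlie=BASE -> take LEFT -> india
Conflict count: 0

Answer: 0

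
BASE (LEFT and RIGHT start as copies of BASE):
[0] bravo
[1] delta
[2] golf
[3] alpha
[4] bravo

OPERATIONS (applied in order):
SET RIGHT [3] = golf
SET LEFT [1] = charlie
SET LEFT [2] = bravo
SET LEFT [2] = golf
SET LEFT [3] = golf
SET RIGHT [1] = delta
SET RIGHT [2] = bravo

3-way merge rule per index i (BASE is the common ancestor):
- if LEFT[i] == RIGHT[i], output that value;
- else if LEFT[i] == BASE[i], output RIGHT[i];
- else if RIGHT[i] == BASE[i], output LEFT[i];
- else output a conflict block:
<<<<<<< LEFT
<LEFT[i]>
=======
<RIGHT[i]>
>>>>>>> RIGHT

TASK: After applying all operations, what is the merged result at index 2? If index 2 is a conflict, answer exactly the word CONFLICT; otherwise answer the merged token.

Answer: bravo

Derivation:
Final LEFT:  [bravo, charlie, golf, golf, bravo]
Final RIGHT: [bravo, delta, bravo, golf, bravo]
i=0: L=bravo R=bravo -> agree -> bravo
i=1: L=charlie, R=delta=BASE -> take LEFT -> charlie
i=2: L=golf=BASE, R=bravo -> take RIGHT -> bravo
i=3: L=golf R=golf -> agree -> golf
i=4: L=bravo R=bravo -> agree -> bravo
Index 2 -> bravo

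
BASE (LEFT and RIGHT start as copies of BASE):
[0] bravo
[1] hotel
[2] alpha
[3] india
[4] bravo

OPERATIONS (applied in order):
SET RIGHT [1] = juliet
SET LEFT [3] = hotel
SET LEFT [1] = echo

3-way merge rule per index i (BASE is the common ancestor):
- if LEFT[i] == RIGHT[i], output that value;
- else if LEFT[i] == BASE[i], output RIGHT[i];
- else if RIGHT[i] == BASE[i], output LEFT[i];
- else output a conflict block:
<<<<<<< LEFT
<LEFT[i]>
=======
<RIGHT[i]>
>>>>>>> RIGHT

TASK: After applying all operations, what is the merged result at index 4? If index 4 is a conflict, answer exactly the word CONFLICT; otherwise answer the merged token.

Answer: bravo

Derivation:
Final LEFT:  [bravo, echo, alpha, hotel, bravo]
Final RIGHT: [bravo, juliet, alpha, india, bravo]
i=0: L=bravo R=bravo -> agree -> bravo
i=1: BASE=hotel L=echo R=juliet all differ -> CONFLICT
i=2: L=alpha R=alpha -> agree -> alpha
i=3: L=hotel, R=india=BASE -> take LEFT -> hotel
i=4: L=bravo R=bravo -> agree -> bravo
Index 4 -> bravo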